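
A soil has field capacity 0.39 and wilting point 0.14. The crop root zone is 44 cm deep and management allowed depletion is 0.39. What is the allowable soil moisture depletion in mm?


SMD = (FC - PWP) * d * MAD * 10
SMD = (0.39 - 0.14) * 44 * 0.39 * 10
SMD = 0.2500 * 44 * 0.39 * 10

42.9000 mm


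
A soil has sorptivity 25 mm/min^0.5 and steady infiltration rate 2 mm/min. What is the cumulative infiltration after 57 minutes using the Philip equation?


F = S*sqrt(t) + A*t
F = 25*sqrt(57) + 2*57
F = 25*7.549834 + 114

302.7459 mm


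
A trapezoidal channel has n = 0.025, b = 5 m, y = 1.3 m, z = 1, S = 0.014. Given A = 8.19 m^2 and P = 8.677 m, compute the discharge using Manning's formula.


R = A/P = 8.19/8.677 = 0.943875
Q = (1/0.025) * 8.19 * 0.943875^(2/3) * 0.014^0.5

37.2979 m^3/s


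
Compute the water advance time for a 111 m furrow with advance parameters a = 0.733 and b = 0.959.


t = (L/a)^(1/b)
t = (111/0.733)^(1/0.959)
t = 151.432469^(1/0.959)

187.6850 min


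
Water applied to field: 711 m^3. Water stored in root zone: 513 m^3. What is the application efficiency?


Ea = V_root / V_field * 100 = 513 / 711 * 100 = 72.1519%

72.1519 %


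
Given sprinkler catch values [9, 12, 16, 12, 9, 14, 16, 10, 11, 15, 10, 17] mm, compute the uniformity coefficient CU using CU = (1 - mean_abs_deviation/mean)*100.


mean = 12.583333 mm
MAD = 2.513889 mm
CU = (1 - 2.513889/12.583333)*100

80.0221 %


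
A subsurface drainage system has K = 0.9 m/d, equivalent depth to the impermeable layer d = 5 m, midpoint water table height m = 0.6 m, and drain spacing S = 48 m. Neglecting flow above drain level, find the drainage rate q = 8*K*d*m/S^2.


q = 8*K*d*m/S^2
q = 8*0.9*5*0.6/48^2
q = 21.6000 / 2304

0.0094 m/d


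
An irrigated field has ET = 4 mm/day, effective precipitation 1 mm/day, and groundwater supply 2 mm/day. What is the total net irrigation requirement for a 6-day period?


Daily deficit = ET - Pe - GW = 4 - 1 - 2 = 1 mm/day
NIR = 1 * 6 = 6 mm

6.0000 mm


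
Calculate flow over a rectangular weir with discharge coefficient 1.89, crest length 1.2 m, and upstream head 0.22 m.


Q = C * L * H^(3/2) = 1.89 * 1.2 * 0.22^1.5 = 1.89 * 1.2 * 0.103189

0.2340 m^3/s


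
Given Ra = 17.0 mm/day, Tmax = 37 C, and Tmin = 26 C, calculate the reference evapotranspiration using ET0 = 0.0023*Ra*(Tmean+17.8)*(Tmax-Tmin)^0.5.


Tmean = (Tmax + Tmin)/2 = (37 + 26)/2 = 31.5
ET0 = 0.0023 * 17.0 * (31.5 + 17.8) * sqrt(37 - 26)
ET0 = 0.0023 * 17.0 * 49.3 * 3.316625

6.3932 mm/day


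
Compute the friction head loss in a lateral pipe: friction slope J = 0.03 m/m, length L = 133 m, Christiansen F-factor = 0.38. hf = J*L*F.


hf = J * L * F = 0.03 * 133 * 0.38 = 1.5162 m

1.5162 m


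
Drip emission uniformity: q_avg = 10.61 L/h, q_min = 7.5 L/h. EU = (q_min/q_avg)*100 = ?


EU = (q_min/q_avg)*100 = (7.5/10.61)*100 = 70.6880%

70.6880 %


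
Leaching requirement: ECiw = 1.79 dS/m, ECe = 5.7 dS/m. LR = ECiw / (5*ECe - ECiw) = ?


LR = ECiw / (5*ECe - ECiw)
LR = 1.79 / (5*5.7 - 1.79)
LR = 1.79 / 26.7100

0.0670


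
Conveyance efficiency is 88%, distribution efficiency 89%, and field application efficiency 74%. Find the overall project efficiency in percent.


Ec = 0.88, Eb = 0.89, Ea = 0.74
E = 0.88 * 0.89 * 0.74 * 100 = 57.9568%

57.9568 %


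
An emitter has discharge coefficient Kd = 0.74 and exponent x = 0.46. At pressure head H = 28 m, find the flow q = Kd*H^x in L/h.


q = Kd * H^x = 0.74 * 28^0.46 = 0.74 * 4.631191

3.4271 L/h


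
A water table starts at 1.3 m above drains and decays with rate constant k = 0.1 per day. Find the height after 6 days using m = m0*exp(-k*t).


m = m0 * exp(-k*t)
m = 1.3 * exp(-0.1 * 6)
m = 1.3 * exp(-0.6000)

0.7135 m


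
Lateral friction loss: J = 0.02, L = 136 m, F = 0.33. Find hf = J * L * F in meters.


hf = J * L * F = 0.02 * 136 * 0.33 = 0.8976 m

0.8976 m


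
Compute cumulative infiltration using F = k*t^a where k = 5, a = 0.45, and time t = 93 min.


F = k * t^a = 5 * 93^0.45
F = 5 * 7.688070

38.4403 mm


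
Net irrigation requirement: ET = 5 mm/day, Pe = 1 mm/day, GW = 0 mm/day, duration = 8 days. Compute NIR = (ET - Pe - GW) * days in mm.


Daily deficit = ET - Pe - GW = 5 - 1 - 0 = 4 mm/day
NIR = 4 * 8 = 32 mm

32.0000 mm


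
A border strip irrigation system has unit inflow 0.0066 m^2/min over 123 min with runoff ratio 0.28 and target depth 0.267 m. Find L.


L = q*t/((1+r)*Z)
L = 0.0066*123/((1+0.28)*0.267)
L = 0.8118/0.34176

2.3754 m


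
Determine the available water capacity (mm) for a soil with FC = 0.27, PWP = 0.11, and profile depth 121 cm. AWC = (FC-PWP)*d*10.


AWC = (FC - PWP) * d * 10
AWC = (0.27 - 0.11) * 121 * 10
AWC = 0.1600 * 121 * 10

193.6000 mm


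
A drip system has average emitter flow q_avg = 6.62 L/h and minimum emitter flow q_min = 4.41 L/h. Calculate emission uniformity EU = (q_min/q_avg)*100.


EU = (q_min/q_avg)*100 = (4.41/6.62)*100 = 66.6163%

66.6163 %


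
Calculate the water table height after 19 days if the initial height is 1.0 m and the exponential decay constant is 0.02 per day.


m = m0 * exp(-k*t)
m = 1.0 * exp(-0.02 * 19)
m = 1.0 * exp(-0.3800)

0.6839 m


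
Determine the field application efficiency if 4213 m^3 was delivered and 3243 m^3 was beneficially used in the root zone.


Ea = V_root / V_field * 100 = 3243 / 4213 * 100 = 76.9760%

76.9760 %


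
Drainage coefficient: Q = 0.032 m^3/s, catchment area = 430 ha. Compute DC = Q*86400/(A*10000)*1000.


DC = Q * 86400 / (A * 10000) * 1000
DC = 0.032 * 86400 / (430 * 10000) * 1000
DC = 2764800.0000 / 4300000

0.6430 mm/day


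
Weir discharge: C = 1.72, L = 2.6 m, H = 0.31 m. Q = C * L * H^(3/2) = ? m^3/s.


Q = C * L * H^(3/2) = 1.72 * 2.6 * 0.31^1.5 = 1.72 * 2.6 * 0.172601

0.7719 m^3/s


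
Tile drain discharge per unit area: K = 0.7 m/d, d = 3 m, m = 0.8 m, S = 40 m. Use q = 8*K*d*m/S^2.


q = 8*K*d*m/S^2
q = 8*0.7*3*0.8/40^2
q = 13.4400 / 1600

0.0084 m/d


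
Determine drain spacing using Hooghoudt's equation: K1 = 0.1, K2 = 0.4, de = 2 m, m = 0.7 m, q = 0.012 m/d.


S^2 = 8*K2*de*m/q + 4*K1*m^2/q
S^2 = 8*0.4*2*0.7/0.012 + 4*0.1*0.7^2/0.012
S = sqrt(389.6667)

19.7400 m


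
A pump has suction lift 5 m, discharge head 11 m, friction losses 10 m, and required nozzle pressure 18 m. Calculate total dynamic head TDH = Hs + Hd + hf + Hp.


TDH = Hs + Hd + hf + Hp = 5 + 11 + 10 + 18 = 44

44 m


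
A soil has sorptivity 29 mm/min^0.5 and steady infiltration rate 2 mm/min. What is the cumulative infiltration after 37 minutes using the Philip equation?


F = S*sqrt(t) + A*t
F = 29*sqrt(37) + 2*37
F = 29*6.082763 + 74

250.4001 mm


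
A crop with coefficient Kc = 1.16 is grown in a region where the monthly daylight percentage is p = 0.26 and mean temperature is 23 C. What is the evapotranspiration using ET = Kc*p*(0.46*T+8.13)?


ET = Kc * p * (0.46*T + 8.13)
ET = 1.16 * 0.26 * (0.46*23 + 8.13)
ET = 1.16 * 0.26 * 18.7100

5.6429 mm/day


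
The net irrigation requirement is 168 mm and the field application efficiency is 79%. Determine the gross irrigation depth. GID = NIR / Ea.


Ea = 79% = 0.79
GID = NIR / Ea = 168 / 0.79 = 212.6582 mm

212.6582 mm


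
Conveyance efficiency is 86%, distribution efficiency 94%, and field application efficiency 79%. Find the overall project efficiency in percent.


Ec = 0.86, Eb = 0.94, Ea = 0.79
E = 0.86 * 0.94 * 0.79 * 100 = 63.8636%

63.8636 %


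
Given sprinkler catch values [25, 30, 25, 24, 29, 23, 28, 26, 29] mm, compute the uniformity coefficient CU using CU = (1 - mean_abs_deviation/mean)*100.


mean = 26.555556 mm
MAD = 2.172840 mm
CU = (1 - 2.172840/26.555556)*100

91.8178 %


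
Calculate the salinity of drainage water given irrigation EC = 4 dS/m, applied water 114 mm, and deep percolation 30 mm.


EC_dw = EC_iw * D_iw / D_dw
EC_dw = 4 * 114 / 30
EC_dw = 456 / 30

15.2000 dS/m


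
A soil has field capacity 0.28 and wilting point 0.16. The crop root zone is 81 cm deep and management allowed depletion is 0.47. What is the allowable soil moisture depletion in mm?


SMD = (FC - PWP) * d * MAD * 10
SMD = (0.28 - 0.16) * 81 * 0.47 * 10
SMD = 0.1200 * 81 * 0.47 * 10

45.6840 mm


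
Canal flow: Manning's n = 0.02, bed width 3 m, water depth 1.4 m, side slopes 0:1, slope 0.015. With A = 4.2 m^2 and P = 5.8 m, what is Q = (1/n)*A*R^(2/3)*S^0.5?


R = A/P = 4.2/5.8 = 0.724138
Q = (1/0.02) * 4.2 * 0.724138^(2/3) * 0.015^0.5

20.7402 m^3/s


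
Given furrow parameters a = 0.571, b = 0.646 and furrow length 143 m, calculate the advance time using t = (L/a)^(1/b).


t = (L/a)^(1/b)
t = (143/0.571)^(1/0.646)
t = 250.437828^(1/0.646)

5166.0402 min


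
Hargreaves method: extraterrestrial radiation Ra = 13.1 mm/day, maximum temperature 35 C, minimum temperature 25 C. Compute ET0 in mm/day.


Tmean = (Tmax + Tmin)/2 = (35 + 25)/2 = 30.0
ET0 = 0.0023 * 13.1 * (30.0 + 17.8) * sqrt(35 - 25)
ET0 = 0.0023 * 13.1 * 47.8 * 3.162278

4.5544 mm/day


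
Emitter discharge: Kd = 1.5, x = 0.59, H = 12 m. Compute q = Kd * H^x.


q = Kd * H^x = 1.5 * 12^0.59 = 1.5 * 4.332284

6.4984 L/h


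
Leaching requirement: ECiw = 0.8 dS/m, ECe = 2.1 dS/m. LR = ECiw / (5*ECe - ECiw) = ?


LR = ECiw / (5*ECe - ECiw)
LR = 0.8 / (5*2.1 - 0.8)
LR = 0.8 / 9.7000

0.0825


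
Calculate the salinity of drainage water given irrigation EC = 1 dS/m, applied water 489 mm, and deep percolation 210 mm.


EC_dw = EC_iw * D_iw / D_dw
EC_dw = 1 * 489 / 210
EC_dw = 489 / 210

2.3286 dS/m


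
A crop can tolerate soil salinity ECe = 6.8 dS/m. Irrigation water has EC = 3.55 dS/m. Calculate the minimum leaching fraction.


LR = ECiw / (5*ECe - ECiw)
LR = 3.55 / (5*6.8 - 3.55)
LR = 3.55 / 30.4500

0.1166


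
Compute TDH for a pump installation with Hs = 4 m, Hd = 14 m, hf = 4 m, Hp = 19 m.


TDH = Hs + Hd + hf + Hp = 4 + 14 + 4 + 19 = 41

41 m


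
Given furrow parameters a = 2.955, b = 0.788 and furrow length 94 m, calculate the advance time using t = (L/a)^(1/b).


t = (L/a)^(1/b)
t = (94/2.955)^(1/0.788)
t = 31.810491^(1/0.788)

80.6892 min


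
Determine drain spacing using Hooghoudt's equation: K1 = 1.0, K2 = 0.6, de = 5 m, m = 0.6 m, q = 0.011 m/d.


S^2 = 8*K2*de*m/q + 4*K1*m^2/q
S^2 = 8*0.6*5*0.6/0.011 + 4*1.0*0.6^2/0.011
S = sqrt(1440.0000)

37.9473 m


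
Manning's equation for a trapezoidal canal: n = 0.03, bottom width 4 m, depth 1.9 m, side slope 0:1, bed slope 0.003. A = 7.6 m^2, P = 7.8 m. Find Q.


R = A/P = 7.6/7.8 = 0.974359
Q = (1/0.03) * 7.6 * 0.974359^(2/3) * 0.003^0.5

13.6374 m^3/s


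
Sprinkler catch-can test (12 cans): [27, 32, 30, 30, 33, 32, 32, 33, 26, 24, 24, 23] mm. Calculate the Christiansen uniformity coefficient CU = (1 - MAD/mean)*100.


mean = 28.833333 mm
MAD = 3.361111 mm
CU = (1 - 3.361111/28.833333)*100

88.3430 %


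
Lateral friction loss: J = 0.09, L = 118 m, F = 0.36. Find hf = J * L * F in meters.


hf = J * L * F = 0.09 * 118 * 0.36 = 3.8232 m

3.8232 m


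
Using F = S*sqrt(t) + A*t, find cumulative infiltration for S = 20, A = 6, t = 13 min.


F = S*sqrt(t) + A*t
F = 20*sqrt(13) + 6*13
F = 20*3.605551 + 78

150.1110 mm


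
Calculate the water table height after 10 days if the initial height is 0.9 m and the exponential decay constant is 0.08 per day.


m = m0 * exp(-k*t)
m = 0.9 * exp(-0.08 * 10)
m = 0.9 * exp(-0.8000)

0.4044 m


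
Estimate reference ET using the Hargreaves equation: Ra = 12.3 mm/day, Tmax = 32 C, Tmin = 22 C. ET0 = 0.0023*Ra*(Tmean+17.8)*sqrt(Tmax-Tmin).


Tmean = (Tmax + Tmin)/2 = (32 + 22)/2 = 27.0
ET0 = 0.0023 * 12.3 * (27.0 + 17.8) * sqrt(32 - 22)
ET0 = 0.0023 * 12.3 * 44.8 * 3.162278

4.0078 mm/day


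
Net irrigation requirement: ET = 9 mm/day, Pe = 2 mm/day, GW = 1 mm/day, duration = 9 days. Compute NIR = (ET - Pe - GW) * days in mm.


Daily deficit = ET - Pe - GW = 9 - 2 - 1 = 6 mm/day
NIR = 6 * 9 = 54 mm

54.0000 mm


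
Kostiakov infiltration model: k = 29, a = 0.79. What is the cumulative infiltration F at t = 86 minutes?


F = k * t^a = 29 * 86^0.79
F = 29 * 33.748446

978.7049 mm


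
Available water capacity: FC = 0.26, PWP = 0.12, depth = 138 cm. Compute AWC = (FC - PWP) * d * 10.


AWC = (FC - PWP) * d * 10
AWC = (0.26 - 0.12) * 138 * 10
AWC = 0.1400 * 138 * 10

193.2000 mm


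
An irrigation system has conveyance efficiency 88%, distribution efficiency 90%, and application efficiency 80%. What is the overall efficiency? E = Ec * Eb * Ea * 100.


Ec = 0.88, Eb = 0.9, Ea = 0.8
E = 0.88 * 0.9 * 0.8 * 100 = 63.3600%

63.3600 %


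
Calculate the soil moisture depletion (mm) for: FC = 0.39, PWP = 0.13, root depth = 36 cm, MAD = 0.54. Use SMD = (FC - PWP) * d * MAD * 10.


SMD = (FC - PWP) * d * MAD * 10
SMD = (0.39 - 0.13) * 36 * 0.54 * 10
SMD = 0.2600 * 36 * 0.54 * 10

50.5440 mm


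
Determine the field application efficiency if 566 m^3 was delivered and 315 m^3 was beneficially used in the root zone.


Ea = V_root / V_field * 100 = 315 / 566 * 100 = 55.6537%

55.6537 %


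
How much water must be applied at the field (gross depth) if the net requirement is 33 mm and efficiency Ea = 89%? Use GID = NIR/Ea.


Ea = 89% = 0.89
GID = NIR / Ea = 33 / 0.89 = 37.0787 mm

37.0787 mm


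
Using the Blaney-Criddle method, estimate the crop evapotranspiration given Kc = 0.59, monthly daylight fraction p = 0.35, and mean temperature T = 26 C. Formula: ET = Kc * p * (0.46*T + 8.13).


ET = Kc * p * (0.46*T + 8.13)
ET = 0.59 * 0.35 * (0.46*26 + 8.13)
ET = 0.59 * 0.35 * 20.0900

4.1486 mm/day


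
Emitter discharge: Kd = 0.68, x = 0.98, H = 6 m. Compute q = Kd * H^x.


q = Kd * H^x = 0.68 * 6^0.98 = 0.68 * 5.788796

3.9364 L/h


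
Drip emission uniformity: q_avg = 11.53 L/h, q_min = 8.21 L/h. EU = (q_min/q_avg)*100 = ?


EU = (q_min/q_avg)*100 = (8.21/11.53)*100 = 71.2056%

71.2056 %


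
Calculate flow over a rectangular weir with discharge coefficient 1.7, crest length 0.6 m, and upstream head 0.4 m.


Q = C * L * H^(3/2) = 1.7 * 0.6 * 0.4^1.5 = 1.7 * 0.6 * 0.252982

0.2580 m^3/s


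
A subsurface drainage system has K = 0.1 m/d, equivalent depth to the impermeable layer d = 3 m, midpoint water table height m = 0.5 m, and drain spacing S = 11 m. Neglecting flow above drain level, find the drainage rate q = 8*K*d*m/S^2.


q = 8*K*d*m/S^2
q = 8*0.1*3*0.5/11^2
q = 1.2000 / 121

0.0099 m/d


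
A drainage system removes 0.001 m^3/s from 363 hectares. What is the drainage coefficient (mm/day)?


DC = Q * 86400 / (A * 10000) * 1000
DC = 0.001 * 86400 / (363 * 10000) * 1000
DC = 86400.0000 / 3630000

0.0238 mm/day


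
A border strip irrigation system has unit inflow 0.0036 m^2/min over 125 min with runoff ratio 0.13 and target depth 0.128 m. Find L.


L = q*t/((1+r)*Z)
L = 0.0036*125/((1+0.13)*0.128)
L = 0.45/0.14464

3.1112 m


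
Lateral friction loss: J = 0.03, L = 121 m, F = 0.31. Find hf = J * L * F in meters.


hf = J * L * F = 0.03 * 121 * 0.31 = 1.1253 m

1.1253 m


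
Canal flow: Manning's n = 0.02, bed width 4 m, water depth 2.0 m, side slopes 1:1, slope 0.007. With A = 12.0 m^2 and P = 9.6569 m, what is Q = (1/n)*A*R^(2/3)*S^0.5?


R = A/P = 12.0/9.6569 = 1.242635
Q = (1/0.02) * 12.0 * 1.242635^(2/3) * 0.007^0.5

58.0224 m^3/s


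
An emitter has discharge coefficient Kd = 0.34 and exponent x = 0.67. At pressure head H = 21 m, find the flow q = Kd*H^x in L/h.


q = Kd * H^x = 0.34 * 21^0.67 = 0.34 * 7.689302

2.6144 L/h


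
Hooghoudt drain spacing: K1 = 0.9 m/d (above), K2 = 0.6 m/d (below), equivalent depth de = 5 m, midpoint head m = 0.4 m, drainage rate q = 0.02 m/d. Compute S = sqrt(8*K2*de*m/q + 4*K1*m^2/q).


S^2 = 8*K2*de*m/q + 4*K1*m^2/q
S^2 = 8*0.6*5*0.4/0.02 + 4*0.9*0.4^2/0.02
S = sqrt(508.8000)

22.5566 m


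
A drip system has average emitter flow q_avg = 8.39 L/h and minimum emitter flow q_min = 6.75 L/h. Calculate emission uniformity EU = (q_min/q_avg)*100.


EU = (q_min/q_avg)*100 = (6.75/8.39)*100 = 80.4529%

80.4529 %


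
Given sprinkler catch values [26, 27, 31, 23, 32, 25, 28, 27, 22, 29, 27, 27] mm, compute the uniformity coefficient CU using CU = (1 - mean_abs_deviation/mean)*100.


mean = 27.000000 mm
MAD = 2.000000 mm
CU = (1 - 2.000000/27.000000)*100

92.5926 %


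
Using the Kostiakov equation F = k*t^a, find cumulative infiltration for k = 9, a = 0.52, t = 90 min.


F = k * t^a = 9 * 90^0.52
F = 9 * 10.380209

93.4219 mm


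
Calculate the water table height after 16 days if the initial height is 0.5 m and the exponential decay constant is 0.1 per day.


m = m0 * exp(-k*t)
m = 0.5 * exp(-0.1 * 16)
m = 0.5 * exp(-1.6000)

0.1009 m


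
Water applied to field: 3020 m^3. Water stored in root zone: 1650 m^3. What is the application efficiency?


Ea = V_root / V_field * 100 = 1650 / 3020 * 100 = 54.6358%

54.6358 %


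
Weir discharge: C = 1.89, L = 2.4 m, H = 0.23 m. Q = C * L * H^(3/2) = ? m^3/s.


Q = C * L * H^(3/2) = 1.89 * 2.4 * 0.23^1.5 = 1.89 * 2.4 * 0.110304

0.5003 m^3/s


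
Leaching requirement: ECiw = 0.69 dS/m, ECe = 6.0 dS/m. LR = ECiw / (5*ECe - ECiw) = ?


LR = ECiw / (5*ECe - ECiw)
LR = 0.69 / (5*6.0 - 0.69)
LR = 0.69 / 29.3100

0.0235


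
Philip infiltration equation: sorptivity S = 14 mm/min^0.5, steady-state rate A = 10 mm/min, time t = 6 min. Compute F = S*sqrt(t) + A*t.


F = S*sqrt(t) + A*t
F = 14*sqrt(6) + 10*6
F = 14*2.449490 + 60

94.2929 mm


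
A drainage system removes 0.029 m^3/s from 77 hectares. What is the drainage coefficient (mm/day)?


DC = Q * 86400 / (A * 10000) * 1000
DC = 0.029 * 86400 / (77 * 10000) * 1000
DC = 2505600.0000 / 770000

3.2540 mm/day


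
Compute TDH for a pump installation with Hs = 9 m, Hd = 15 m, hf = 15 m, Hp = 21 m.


TDH = Hs + Hd + hf + Hp = 9 + 15 + 15 + 21 = 60

60 m


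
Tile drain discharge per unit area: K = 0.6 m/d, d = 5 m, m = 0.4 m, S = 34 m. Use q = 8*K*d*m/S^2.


q = 8*K*d*m/S^2
q = 8*0.6*5*0.4/34^2
q = 9.6000 / 1156

0.0083 m/d


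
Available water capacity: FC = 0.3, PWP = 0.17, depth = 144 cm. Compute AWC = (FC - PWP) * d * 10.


AWC = (FC - PWP) * d * 10
AWC = (0.3 - 0.17) * 144 * 10
AWC = 0.1300 * 144 * 10

187.2000 mm


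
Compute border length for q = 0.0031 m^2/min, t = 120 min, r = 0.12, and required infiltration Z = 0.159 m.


L = q*t/((1+r)*Z)
L = 0.0031*120/((1+0.12)*0.159)
L = 0.372/0.17808

2.0889 m


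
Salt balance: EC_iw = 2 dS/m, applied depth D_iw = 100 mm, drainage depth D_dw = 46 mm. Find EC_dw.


EC_dw = EC_iw * D_iw / D_dw
EC_dw = 2 * 100 / 46
EC_dw = 200 / 46

4.3478 dS/m


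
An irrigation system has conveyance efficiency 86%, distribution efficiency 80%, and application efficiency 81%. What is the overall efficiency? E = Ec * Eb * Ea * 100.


Ec = 0.86, Eb = 0.8, Ea = 0.81
E = 0.86 * 0.8 * 0.81 * 100 = 55.7280%

55.7280 %


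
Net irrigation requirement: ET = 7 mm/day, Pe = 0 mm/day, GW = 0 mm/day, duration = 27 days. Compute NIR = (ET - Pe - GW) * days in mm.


Daily deficit = ET - Pe - GW = 7 - 0 - 0 = 7 mm/day
NIR = 7 * 27 = 189 mm

189.0000 mm


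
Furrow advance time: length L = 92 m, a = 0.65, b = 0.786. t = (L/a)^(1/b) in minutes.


t = (L/a)^(1/b)
t = (92/0.65)^(1/0.786)
t = 141.538462^(1/0.786)

545.1067 min


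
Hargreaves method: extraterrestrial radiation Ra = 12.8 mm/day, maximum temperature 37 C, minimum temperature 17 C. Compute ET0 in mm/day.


Tmean = (Tmax + Tmin)/2 = (37 + 17)/2 = 27.0
ET0 = 0.0023 * 12.8 * (27.0 + 17.8) * sqrt(37 - 17)
ET0 = 0.0023 * 12.8 * 44.8 * 4.472136

5.8984 mm/day


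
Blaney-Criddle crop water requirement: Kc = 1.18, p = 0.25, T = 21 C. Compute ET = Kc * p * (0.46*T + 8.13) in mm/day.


ET = Kc * p * (0.46*T + 8.13)
ET = 1.18 * 0.25 * (0.46*21 + 8.13)
ET = 1.18 * 0.25 * 17.7900

5.2480 mm/day


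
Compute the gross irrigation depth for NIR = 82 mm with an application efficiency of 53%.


Ea = 53% = 0.53
GID = NIR / Ea = 82 / 0.53 = 154.7170 mm

154.7170 mm


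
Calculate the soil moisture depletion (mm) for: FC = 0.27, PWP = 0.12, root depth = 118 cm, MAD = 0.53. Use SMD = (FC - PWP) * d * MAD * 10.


SMD = (FC - PWP) * d * MAD * 10
SMD = (0.27 - 0.12) * 118 * 0.53 * 10
SMD = 0.1500 * 118 * 0.53 * 10

93.8100 mm


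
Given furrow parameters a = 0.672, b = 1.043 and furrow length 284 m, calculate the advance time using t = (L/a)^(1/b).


t = (L/a)^(1/b)
t = (284/0.672)^(1/1.043)
t = 422.619048^(1/1.043)

329.3734 min


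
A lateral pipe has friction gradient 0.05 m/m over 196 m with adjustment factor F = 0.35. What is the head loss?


hf = J * L * F = 0.05 * 196 * 0.35 = 3.4300 m

3.4300 m


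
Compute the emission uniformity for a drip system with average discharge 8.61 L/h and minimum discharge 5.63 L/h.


EU = (q_min/q_avg)*100 = (5.63/8.61)*100 = 65.3891%

65.3891 %


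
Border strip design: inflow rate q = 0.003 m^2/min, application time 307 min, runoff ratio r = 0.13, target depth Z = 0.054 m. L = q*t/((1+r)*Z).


L = q*t/((1+r)*Z)
L = 0.003*307/((1+0.13)*0.054)
L = 0.921/0.06102

15.0934 m


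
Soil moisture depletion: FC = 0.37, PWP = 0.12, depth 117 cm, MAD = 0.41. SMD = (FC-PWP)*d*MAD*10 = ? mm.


SMD = (FC - PWP) * d * MAD * 10
SMD = (0.37 - 0.12) * 117 * 0.41 * 10
SMD = 0.2500 * 117 * 0.41 * 10

119.9250 mm


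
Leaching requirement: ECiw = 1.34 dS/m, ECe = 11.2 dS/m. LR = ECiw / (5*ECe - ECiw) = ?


LR = ECiw / (5*ECe - ECiw)
LR = 1.34 / (5*11.2 - 1.34)
LR = 1.34 / 54.6600

0.0245


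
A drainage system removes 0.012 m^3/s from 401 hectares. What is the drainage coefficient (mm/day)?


DC = Q * 86400 / (A * 10000) * 1000
DC = 0.012 * 86400 / (401 * 10000) * 1000
DC = 1036800.0000 / 4010000

0.2586 mm/day


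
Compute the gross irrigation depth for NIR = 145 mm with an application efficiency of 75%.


Ea = 75% = 0.75
GID = NIR / Ea = 145 / 0.75 = 193.3333 mm

193.3333 mm


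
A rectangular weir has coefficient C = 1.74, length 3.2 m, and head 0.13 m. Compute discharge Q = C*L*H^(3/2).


Q = C * L * H^(3/2) = 1.74 * 3.2 * 0.13^1.5 = 1.74 * 3.2 * 0.046872

0.2610 m^3/s


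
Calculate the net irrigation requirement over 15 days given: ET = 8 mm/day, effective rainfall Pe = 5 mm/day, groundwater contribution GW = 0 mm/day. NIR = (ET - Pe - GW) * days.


Daily deficit = ET - Pe - GW = 8 - 5 - 0 = 3 mm/day
NIR = 3 * 15 = 45 mm

45.0000 mm


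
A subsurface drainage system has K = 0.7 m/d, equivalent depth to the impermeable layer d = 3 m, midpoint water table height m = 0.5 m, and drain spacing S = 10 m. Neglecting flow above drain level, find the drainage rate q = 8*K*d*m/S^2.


q = 8*K*d*m/S^2
q = 8*0.7*3*0.5/10^2
q = 8.4000 / 100

0.0840 m/d


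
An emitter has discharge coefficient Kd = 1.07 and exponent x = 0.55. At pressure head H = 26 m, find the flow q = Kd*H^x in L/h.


q = Kd * H^x = 1.07 * 26^0.55 = 1.07 * 6.001162

6.4212 L/h


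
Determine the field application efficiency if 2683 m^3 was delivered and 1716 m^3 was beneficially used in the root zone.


Ea = V_root / V_field * 100 = 1716 / 2683 * 100 = 63.9583%

63.9583 %


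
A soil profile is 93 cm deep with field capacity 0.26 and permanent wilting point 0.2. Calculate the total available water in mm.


AWC = (FC - PWP) * d * 10
AWC = (0.26 - 0.2) * 93 * 10
AWC = 0.0600 * 93 * 10

55.8000 mm


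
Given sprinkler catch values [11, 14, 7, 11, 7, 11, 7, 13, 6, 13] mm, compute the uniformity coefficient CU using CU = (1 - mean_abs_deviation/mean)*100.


mean = 10.000000 mm
MAD = 2.600000 mm
CU = (1 - 2.600000/10.000000)*100

74.0000 %


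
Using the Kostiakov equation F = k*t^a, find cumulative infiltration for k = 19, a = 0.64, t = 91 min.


F = k * t^a = 19 * 91^0.64
F = 19 * 17.938515

340.8318 mm


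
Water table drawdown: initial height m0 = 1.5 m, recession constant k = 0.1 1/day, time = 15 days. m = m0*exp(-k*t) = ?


m = m0 * exp(-k*t)
m = 1.5 * exp(-0.1 * 15)
m = 1.5 * exp(-1.5000)

0.3347 m


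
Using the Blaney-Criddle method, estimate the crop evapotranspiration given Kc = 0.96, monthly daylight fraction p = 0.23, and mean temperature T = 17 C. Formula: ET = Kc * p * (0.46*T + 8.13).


ET = Kc * p * (0.46*T + 8.13)
ET = 0.96 * 0.23 * (0.46*17 + 8.13)
ET = 0.96 * 0.23 * 15.9500

3.5218 mm/day


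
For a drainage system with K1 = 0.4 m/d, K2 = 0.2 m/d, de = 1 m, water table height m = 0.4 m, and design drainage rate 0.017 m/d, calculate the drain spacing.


S^2 = 8*K2*de*m/q + 4*K1*m^2/q
S^2 = 8*0.2*1*0.4/0.017 + 4*0.4*0.4^2/0.017
S = sqrt(52.7059)

7.2599 m


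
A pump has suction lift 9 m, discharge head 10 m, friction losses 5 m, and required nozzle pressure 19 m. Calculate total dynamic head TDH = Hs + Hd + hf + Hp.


TDH = Hs + Hd + hf + Hp = 9 + 10 + 5 + 19 = 43

43 m


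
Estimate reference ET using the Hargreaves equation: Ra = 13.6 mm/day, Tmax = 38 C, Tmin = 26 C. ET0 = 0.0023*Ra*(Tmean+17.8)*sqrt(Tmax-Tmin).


Tmean = (Tmax + Tmin)/2 = (38 + 26)/2 = 32.0
ET0 = 0.0023 * 13.6 * (32.0 + 17.8) * sqrt(38 - 26)
ET0 = 0.0023 * 13.6 * 49.8 * 3.464102

5.3962 mm/day


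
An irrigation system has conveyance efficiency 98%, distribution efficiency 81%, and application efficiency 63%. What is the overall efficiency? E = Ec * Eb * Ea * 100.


Ec = 0.98, Eb = 0.81, Ea = 0.63
E = 0.98 * 0.81 * 0.63 * 100 = 50.0094%

50.0094 %


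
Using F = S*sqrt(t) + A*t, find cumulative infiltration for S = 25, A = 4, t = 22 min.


F = S*sqrt(t) + A*t
F = 25*sqrt(22) + 4*22
F = 25*4.690416 + 88

205.2604 mm


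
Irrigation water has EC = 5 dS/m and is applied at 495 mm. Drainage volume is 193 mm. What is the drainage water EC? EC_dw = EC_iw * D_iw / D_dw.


EC_dw = EC_iw * D_iw / D_dw
EC_dw = 5 * 495 / 193
EC_dw = 2475 / 193

12.8238 dS/m


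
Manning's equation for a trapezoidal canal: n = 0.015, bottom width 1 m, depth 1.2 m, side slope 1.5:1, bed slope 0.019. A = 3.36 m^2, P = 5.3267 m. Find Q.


R = A/P = 3.36/5.3267 = 0.630785
Q = (1/0.015) * 3.36 * 0.630785^(2/3) * 0.019^0.5

22.7098 m^3/s


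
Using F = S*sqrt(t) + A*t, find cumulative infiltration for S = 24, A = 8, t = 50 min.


F = S*sqrt(t) + A*t
F = 24*sqrt(50) + 8*50
F = 24*7.071068 + 400

569.7056 mm


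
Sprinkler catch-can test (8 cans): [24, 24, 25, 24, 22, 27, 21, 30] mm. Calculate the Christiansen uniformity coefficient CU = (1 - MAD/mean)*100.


mean = 24.625000 mm
MAD = 2.031250 mm
CU = (1 - 2.031250/24.625000)*100

91.7513 %


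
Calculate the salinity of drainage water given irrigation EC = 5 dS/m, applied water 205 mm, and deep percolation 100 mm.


EC_dw = EC_iw * D_iw / D_dw
EC_dw = 5 * 205 / 100
EC_dw = 1025 / 100

10.2500 dS/m


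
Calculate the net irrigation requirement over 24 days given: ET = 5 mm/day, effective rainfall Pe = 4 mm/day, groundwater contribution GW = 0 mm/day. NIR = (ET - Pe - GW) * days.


Daily deficit = ET - Pe - GW = 5 - 4 - 0 = 1 mm/day
NIR = 1 * 24 = 24 mm

24.0000 mm


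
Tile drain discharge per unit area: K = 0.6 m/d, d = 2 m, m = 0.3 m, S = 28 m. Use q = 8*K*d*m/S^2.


q = 8*K*d*m/S^2
q = 8*0.6*2*0.3/28^2
q = 2.8800 / 784

0.0037 m/d


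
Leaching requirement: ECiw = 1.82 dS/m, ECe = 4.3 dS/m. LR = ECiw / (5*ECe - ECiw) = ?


LR = ECiw / (5*ECe - ECiw)
LR = 1.82 / (5*4.3 - 1.82)
LR = 1.82 / 19.6800

0.0925


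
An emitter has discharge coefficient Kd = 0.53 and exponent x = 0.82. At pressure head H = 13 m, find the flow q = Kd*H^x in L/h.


q = Kd * H^x = 0.53 * 13^0.82 = 0.53 * 8.192823

4.3422 L/h


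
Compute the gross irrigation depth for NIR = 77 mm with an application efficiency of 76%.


Ea = 76% = 0.76
GID = NIR / Ea = 77 / 0.76 = 101.3158 mm

101.3158 mm


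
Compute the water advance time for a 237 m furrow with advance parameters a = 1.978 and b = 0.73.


t = (L/a)^(1/b)
t = (237/1.978)^(1/0.73)
t = 119.817998^(1/0.73)

703.5427 min


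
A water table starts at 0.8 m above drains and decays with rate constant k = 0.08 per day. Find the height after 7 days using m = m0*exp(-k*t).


m = m0 * exp(-k*t)
m = 0.8 * exp(-0.08 * 7)
m = 0.8 * exp(-0.5600)

0.4570 m


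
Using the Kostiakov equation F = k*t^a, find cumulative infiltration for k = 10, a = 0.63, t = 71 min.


F = k * t^a = 10 * 71^0.63
F = 10 * 14.665361

146.6536 mm


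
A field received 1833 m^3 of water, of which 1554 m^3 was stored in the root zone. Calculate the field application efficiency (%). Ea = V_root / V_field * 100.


Ea = V_root / V_field * 100 = 1554 / 1833 * 100 = 84.7791%

84.7791 %


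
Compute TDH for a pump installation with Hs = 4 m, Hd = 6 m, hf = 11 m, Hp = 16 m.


TDH = Hs + Hd + hf + Hp = 4 + 6 + 11 + 16 = 37

37 m


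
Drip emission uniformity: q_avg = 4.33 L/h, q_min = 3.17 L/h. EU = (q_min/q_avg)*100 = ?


EU = (q_min/q_avg)*100 = (3.17/4.33)*100 = 73.2102%

73.2102 %


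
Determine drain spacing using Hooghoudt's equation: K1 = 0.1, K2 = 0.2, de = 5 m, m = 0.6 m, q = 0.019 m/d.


S^2 = 8*K2*de*m/q + 4*K1*m^2/q
S^2 = 8*0.2*5*0.6/0.019 + 4*0.1*0.6^2/0.019
S = sqrt(260.2105)

16.1310 m


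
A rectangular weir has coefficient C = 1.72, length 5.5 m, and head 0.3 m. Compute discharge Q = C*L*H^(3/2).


Q = C * L * H^(3/2) = 1.72 * 5.5 * 0.3^1.5 = 1.72 * 5.5 * 0.164317

1.5544 m^3/s


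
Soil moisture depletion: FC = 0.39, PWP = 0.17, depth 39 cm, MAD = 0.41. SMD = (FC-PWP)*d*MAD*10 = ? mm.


SMD = (FC - PWP) * d * MAD * 10
SMD = (0.39 - 0.17) * 39 * 0.41 * 10
SMD = 0.2200 * 39 * 0.41 * 10

35.1780 mm


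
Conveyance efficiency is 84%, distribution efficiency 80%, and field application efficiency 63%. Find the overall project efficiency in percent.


Ec = 0.84, Eb = 0.8, Ea = 0.63
E = 0.84 * 0.8 * 0.63 * 100 = 42.3360%

42.3360 %


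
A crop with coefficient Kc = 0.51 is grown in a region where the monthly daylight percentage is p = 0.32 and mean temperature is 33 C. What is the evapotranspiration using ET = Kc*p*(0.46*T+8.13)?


ET = Kc * p * (0.46*T + 8.13)
ET = 0.51 * 0.32 * (0.46*33 + 8.13)
ET = 0.51 * 0.32 * 23.3100

3.8042 mm/day


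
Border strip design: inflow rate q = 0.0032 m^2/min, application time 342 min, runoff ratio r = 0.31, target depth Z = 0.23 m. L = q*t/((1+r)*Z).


L = q*t/((1+r)*Z)
L = 0.0032*342/((1+0.31)*0.23)
L = 1.0944/0.3013

3.6323 m


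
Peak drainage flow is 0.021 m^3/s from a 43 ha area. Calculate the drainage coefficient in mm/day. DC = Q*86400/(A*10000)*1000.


DC = Q * 86400 / (A * 10000) * 1000
DC = 0.021 * 86400 / (43 * 10000) * 1000
DC = 1814400.0000 / 430000

4.2195 mm/day


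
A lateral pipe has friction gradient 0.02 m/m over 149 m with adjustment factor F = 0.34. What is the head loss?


hf = J * L * F = 0.02 * 149 * 0.34 = 1.0132 m

1.0132 m


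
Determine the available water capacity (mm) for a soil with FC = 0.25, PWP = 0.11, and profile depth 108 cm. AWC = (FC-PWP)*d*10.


AWC = (FC - PWP) * d * 10
AWC = (0.25 - 0.11) * 108 * 10
AWC = 0.1400 * 108 * 10

151.2000 mm


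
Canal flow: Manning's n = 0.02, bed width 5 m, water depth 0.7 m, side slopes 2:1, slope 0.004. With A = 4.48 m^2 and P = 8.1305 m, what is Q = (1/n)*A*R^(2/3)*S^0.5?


R = A/P = 4.48/8.1305 = 0.551012
Q = (1/0.02) * 4.48 * 0.551012^(2/3) * 0.004^0.5

9.5218 m^3/s


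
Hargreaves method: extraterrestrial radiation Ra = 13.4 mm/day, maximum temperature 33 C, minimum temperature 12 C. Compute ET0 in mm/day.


Tmean = (Tmax + Tmin)/2 = (33 + 12)/2 = 22.5
ET0 = 0.0023 * 13.4 * (22.5 + 17.8) * sqrt(33 - 12)
ET0 = 0.0023 * 13.4 * 40.3 * 4.582576

5.6918 mm/day


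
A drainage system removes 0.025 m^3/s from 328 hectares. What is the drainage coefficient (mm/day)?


DC = Q * 86400 / (A * 10000) * 1000
DC = 0.025 * 86400 / (328 * 10000) * 1000
DC = 2160000.0000 / 3280000

0.6585 mm/day


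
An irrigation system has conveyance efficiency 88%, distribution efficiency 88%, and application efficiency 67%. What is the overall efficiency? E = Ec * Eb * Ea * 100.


Ec = 0.88, Eb = 0.88, Ea = 0.67
E = 0.88 * 0.88 * 0.67 * 100 = 51.8848%

51.8848 %


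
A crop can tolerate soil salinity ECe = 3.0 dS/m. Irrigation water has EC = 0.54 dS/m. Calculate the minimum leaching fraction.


LR = ECiw / (5*ECe - ECiw)
LR = 0.54 / (5*3.0 - 0.54)
LR = 0.54 / 14.4600

0.0373


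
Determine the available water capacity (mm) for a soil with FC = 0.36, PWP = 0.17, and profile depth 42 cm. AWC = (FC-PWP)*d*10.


AWC = (FC - PWP) * d * 10
AWC = (0.36 - 0.17) * 42 * 10
AWC = 0.1900 * 42 * 10

79.8000 mm


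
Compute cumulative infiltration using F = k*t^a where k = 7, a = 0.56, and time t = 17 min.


F = k * t^a = 7 * 17^0.56
F = 7 * 4.887102

34.2097 mm


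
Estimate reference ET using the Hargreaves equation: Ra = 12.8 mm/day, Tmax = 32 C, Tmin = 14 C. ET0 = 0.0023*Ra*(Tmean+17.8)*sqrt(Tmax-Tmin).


Tmean = (Tmax + Tmin)/2 = (32 + 14)/2 = 23.0
ET0 = 0.0023 * 12.8 * (23.0 + 17.8) * sqrt(32 - 14)
ET0 = 0.0023 * 12.8 * 40.8 * 4.242641

5.0961 mm/day


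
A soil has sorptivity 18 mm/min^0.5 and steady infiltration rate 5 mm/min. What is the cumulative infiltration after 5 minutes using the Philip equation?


F = S*sqrt(t) + A*t
F = 18*sqrt(5) + 5*5
F = 18*2.236068 + 25

65.2492 mm


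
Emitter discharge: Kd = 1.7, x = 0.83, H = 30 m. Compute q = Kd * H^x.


q = Kd * H^x = 1.7 * 30^0.83 = 1.7 * 16.827153

28.6062 L/h


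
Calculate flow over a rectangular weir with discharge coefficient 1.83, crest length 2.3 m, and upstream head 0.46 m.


Q = C * L * H^(3/2) = 1.83 * 2.3 * 0.46^1.5 = 1.83 * 2.3 * 0.311987

1.3132 m^3/s


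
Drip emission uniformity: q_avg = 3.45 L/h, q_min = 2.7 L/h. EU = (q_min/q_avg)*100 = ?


EU = (q_min/q_avg)*100 = (2.7/3.45)*100 = 78.2609%

78.2609 %


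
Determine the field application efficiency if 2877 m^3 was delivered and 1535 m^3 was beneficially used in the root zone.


Ea = V_root / V_field * 100 = 1535 / 2877 * 100 = 53.3542%

53.3542 %


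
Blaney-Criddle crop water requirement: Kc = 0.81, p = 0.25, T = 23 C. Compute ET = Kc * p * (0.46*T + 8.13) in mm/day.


ET = Kc * p * (0.46*T + 8.13)
ET = 0.81 * 0.25 * (0.46*23 + 8.13)
ET = 0.81 * 0.25 * 18.7100

3.7888 mm/day


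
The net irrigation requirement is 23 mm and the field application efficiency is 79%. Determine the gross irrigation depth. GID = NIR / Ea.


Ea = 79% = 0.79
GID = NIR / Ea = 23 / 0.79 = 29.1139 mm

29.1139 mm


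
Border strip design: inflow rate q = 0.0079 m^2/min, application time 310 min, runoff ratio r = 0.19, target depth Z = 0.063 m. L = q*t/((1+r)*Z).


L = q*t/((1+r)*Z)
L = 0.0079*310/((1+0.19)*0.063)
L = 2.449/0.07497

32.6664 m


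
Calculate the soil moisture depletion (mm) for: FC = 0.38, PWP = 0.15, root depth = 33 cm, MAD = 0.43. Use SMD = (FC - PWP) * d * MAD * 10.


SMD = (FC - PWP) * d * MAD * 10
SMD = (0.38 - 0.15) * 33 * 0.43 * 10
SMD = 0.2300 * 33 * 0.43 * 10

32.6370 mm


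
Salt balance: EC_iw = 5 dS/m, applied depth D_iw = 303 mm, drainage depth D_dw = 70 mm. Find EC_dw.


EC_dw = EC_iw * D_iw / D_dw
EC_dw = 5 * 303 / 70
EC_dw = 1515 / 70

21.6429 dS/m


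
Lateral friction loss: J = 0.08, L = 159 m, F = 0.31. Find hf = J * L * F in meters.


hf = J * L * F = 0.08 * 159 * 0.31 = 3.9432 m

3.9432 m


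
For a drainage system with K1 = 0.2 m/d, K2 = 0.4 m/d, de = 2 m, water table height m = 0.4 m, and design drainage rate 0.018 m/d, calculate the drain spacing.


S^2 = 8*K2*de*m/q + 4*K1*m^2/q
S^2 = 8*0.4*2*0.4/0.018 + 4*0.2*0.4^2/0.018
S = sqrt(149.3333)

12.2202 m


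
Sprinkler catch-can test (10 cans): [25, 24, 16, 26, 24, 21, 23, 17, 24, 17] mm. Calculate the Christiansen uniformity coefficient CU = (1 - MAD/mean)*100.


mean = 21.700000 mm
MAD = 3.160000 mm
CU = (1 - 3.160000/21.700000)*100

85.4378 %


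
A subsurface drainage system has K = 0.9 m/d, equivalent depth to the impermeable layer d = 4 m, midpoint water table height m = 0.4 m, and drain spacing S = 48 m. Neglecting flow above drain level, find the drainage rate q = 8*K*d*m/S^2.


q = 8*K*d*m/S^2
q = 8*0.9*4*0.4/48^2
q = 11.5200 / 2304

0.0050 m/d


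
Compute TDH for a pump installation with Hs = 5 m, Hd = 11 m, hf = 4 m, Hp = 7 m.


TDH = Hs + Hd + hf + Hp = 5 + 11 + 4 + 7 = 27

27 m


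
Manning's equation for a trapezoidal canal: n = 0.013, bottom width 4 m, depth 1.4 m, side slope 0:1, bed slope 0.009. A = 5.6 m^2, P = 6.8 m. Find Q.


R = A/P = 5.6/6.8 = 0.823529
Q = (1/0.013) * 5.6 * 0.823529^(2/3) * 0.009^0.5

35.9047 m^3/s


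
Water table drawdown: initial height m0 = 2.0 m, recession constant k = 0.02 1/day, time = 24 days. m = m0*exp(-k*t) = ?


m = m0 * exp(-k*t)
m = 2.0 * exp(-0.02 * 24)
m = 2.0 * exp(-0.4800)

1.2376 m


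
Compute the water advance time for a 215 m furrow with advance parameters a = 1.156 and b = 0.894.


t = (L/a)^(1/b)
t = (215/1.156)^(1/0.894)
t = 185.986159^(1/0.894)

345.5962 min


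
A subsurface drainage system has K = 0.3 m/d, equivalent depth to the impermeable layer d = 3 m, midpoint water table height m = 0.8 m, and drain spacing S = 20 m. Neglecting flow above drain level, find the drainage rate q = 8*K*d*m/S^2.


q = 8*K*d*m/S^2
q = 8*0.3*3*0.8/20^2
q = 5.7600 / 400

0.0144 m/d


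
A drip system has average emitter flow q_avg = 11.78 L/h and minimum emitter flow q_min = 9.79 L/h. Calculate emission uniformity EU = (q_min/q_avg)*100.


EU = (q_min/q_avg)*100 = (9.79/11.78)*100 = 83.1070%

83.1070 %


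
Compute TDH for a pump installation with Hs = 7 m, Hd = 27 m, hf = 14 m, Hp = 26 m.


TDH = Hs + Hd + hf + Hp = 7 + 27 + 14 + 26 = 74

74 m


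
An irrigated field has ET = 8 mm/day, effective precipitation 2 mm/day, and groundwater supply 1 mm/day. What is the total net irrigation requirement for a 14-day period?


Daily deficit = ET - Pe - GW = 8 - 2 - 1 = 5 mm/day
NIR = 5 * 14 = 70 mm

70.0000 mm


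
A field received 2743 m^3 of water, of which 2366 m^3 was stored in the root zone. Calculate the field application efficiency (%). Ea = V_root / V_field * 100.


Ea = V_root / V_field * 100 = 2366 / 2743 * 100 = 86.2559%

86.2559 %


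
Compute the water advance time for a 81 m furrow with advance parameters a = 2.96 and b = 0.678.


t = (L/a)^(1/b)
t = (81/2.96)^(1/0.678)
t = 27.364865^(1/0.678)

131.7511 min


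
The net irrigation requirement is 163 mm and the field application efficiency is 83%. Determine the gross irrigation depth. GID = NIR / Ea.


Ea = 83% = 0.83
GID = NIR / Ea = 163 / 0.83 = 196.3855 mm

196.3855 mm


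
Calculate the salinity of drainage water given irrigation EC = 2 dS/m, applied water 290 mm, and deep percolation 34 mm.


EC_dw = EC_iw * D_iw / D_dw
EC_dw = 2 * 290 / 34
EC_dw = 580 / 34

17.0588 dS/m


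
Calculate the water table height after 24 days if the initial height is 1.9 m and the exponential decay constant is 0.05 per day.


m = m0 * exp(-k*t)
m = 1.9 * exp(-0.05 * 24)
m = 1.9 * exp(-1.2000)

0.5723 m


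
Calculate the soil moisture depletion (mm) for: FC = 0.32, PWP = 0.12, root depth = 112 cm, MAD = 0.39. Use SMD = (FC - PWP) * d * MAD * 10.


SMD = (FC - PWP) * d * MAD * 10
SMD = (0.32 - 0.12) * 112 * 0.39 * 10
SMD = 0.2000 * 112 * 0.39 * 10

87.3600 mm


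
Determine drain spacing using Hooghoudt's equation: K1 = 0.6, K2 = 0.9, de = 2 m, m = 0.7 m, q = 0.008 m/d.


S^2 = 8*K2*de*m/q + 4*K1*m^2/q
S^2 = 8*0.9*2*0.7/0.008 + 4*0.6*0.7^2/0.008
S = sqrt(1407.0000)

37.5100 m


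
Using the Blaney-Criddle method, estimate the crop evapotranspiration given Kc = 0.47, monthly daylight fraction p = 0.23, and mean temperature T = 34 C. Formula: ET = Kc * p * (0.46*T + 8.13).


ET = Kc * p * (0.46*T + 8.13)
ET = 0.47 * 0.23 * (0.46*34 + 8.13)
ET = 0.47 * 0.23 * 23.7700

2.5695 mm/day
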